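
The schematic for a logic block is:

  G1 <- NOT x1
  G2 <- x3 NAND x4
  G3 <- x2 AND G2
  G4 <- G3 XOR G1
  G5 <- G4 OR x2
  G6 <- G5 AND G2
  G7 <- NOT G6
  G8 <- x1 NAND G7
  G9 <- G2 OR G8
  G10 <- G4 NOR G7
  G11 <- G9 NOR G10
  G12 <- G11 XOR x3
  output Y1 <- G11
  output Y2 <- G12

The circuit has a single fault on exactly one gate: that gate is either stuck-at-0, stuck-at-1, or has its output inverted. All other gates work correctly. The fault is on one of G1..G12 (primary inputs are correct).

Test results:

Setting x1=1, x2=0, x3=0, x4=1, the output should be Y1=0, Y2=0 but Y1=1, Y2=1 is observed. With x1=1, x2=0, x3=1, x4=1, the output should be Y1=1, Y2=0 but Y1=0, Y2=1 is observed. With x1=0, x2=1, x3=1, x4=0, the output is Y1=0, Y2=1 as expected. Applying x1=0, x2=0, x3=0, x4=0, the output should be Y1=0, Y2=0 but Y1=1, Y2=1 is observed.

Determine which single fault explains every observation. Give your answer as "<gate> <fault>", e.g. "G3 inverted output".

G9 inverted output

Fault-free values for test 1 (x1=1, x2=0, x3=0, x4=1): G1=0, G2=1, G3=0, G4=0, G5=0, G6=0, G7=1, G8=0, G9=1, G10=0, G11=0, G12=0, giving Y1=0, Y2=0. Observed Y1=1, Y2=1.
Test 1: faults giving observed Y1=1, Y2=1 are {G2 stuck-at-0, G2 inverted output, G9 stuck-at-0, G9 inverted output, G11 stuck-at-1, G11 inverted output}.
Test 2 (x1=1, x2=0, x3=1, x4=1): fault-free G1=0, G2=0, G3=0, G4=0, G5=0, G6=0, G7=1, G8=0, G9=0, G10=0, G11=1, G12=0 → Y1=1, Y2=0; observed Y1=0, Y2=1. Eliminates G2 stuck-at-0, G9 stuck-at-0, G11 stuck-at-1.
Test 3 (x1=0, x2=1, x3=1, x4=0): fault-free G1=1, G2=1, G3=1, G4=0, G5=1, G6=1, G7=0, G8=1, G9=1, G10=1, G11=0, G12=1 → Y1=0, Y2=1; observed Y1=0, Y2=1. Eliminates G11 inverted output.
Test 4 (x1=0, x2=0, x3=0, x4=0): fault-free G1=1, G2=1, G3=0, G4=1, G5=1, G6=1, G7=0, G8=1, G9=1, G10=0, G11=0, G12=0 → Y1=0, Y2=0; observed Y1=1, Y2=1. Eliminates G2 inverted output.
Only G9 inverted output is consistent with every test.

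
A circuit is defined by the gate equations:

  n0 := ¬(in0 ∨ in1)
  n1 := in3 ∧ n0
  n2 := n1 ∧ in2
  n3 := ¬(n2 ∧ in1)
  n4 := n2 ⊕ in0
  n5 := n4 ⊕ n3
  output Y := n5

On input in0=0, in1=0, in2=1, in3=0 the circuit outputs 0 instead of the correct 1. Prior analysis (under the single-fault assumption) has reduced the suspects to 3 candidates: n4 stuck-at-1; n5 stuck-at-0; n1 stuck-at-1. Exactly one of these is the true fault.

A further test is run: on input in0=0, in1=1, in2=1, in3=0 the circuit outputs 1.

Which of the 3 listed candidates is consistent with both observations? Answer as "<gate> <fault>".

n1 stuck-at-1

Evaluate each candidate on input in0=0, in1=1, in2=1, in3=0:
  n4 stuck-at-1: n0=0, n1=0, n2=0, n3=1, n4=1 [stuck-at-1], n5=0 → 0 — eliminated
  n5 stuck-at-0: n0=0, n1=0, n2=0, n3=1, n4=0, n5=0 [stuck-at-0] → 0 — eliminated
  n1 stuck-at-1: n0=0, n1=1 [stuck-at-1], n2=1, n3=0, n4=1, n5=1 → 1 — matches
Only n1 stuck-at-1 reproduces the observed 1.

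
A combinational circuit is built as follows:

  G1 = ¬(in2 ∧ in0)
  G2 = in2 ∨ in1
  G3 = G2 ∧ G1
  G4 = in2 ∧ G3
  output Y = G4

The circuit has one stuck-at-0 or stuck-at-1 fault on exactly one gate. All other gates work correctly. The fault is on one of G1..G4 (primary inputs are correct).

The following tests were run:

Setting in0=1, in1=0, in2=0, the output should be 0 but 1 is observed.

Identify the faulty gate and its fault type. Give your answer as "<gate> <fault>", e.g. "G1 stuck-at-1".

Fault-free values for test 1 (in0=1, in1=0, in2=0): G1=1, G2=0, G3=0, G4=0, giving Y=0. Observed 1.
Test 1: faults giving observed 1 are {G4 stuck-at-1}.
Only G4 stuck-at-1 is consistent with every test.

G4 stuck-at-1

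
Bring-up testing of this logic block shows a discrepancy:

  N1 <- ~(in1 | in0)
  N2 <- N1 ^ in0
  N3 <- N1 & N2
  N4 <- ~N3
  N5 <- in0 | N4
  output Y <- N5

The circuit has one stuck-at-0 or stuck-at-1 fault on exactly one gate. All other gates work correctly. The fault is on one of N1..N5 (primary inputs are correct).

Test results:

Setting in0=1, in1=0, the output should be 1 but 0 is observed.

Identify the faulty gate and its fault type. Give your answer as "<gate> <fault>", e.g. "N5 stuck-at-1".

N5 stuck-at-0

Fault-free values for test 1 (in0=1, in1=0): N1=0, N2=1, N3=0, N4=1, N5=1, giving Y=1. Observed 0.
Test 1: faults giving observed 0 are {N5 stuck-at-0}.
Only N5 stuck-at-0 is consistent with every test.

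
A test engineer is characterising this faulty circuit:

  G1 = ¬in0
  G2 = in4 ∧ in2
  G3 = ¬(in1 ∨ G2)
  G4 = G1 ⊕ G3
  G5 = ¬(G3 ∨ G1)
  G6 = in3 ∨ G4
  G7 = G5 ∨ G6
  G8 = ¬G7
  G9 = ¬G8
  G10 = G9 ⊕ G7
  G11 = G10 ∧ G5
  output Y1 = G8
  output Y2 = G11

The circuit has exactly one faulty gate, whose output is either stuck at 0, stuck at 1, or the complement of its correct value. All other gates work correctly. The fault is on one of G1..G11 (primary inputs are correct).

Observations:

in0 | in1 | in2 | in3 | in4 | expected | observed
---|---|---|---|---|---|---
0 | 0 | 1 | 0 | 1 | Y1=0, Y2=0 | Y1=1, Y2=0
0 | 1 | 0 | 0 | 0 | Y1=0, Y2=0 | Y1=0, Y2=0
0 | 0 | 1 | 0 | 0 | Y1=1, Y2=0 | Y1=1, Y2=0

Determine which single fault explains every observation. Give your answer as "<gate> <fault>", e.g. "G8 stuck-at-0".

Fault-free values for test 1 (in0=0, in1=0, in2=1, in3=0, in4=1): G1=1, G2=1, G3=0, G4=1, G5=0, G6=1, G7=1, G8=0, G9=1, G10=0, G11=0, giving Y1=0, Y2=0. Observed Y1=1, Y2=0.
Test 1: faults giving observed Y1=1, Y2=0 are {G2 stuck-at-0, G2 inverted output, G3 stuck-at-1, G3 inverted output, G4 stuck-at-0, G4 inverted output, G6 stuck-at-0, G6 inverted output, G7 stuck-at-0, G7 inverted output, G8 stuck-at-1, G8 inverted output}.
Test 2 (in0=0, in1=1, in2=0, in3=0, in4=0): fault-free G1=1, G2=0, G3=0, G4=1, G5=0, G6=1, G7=1, G8=0, G9=1, G10=0, G11=0 → Y1=0, Y2=0; observed Y1=0, Y2=0. Eliminates G3 stuck-at-1, G3 inverted output, G4 stuck-at-0, G4 inverted output, G6 stuck-at-0, G6 inverted output, G7 stuck-at-0, G7 inverted output, G8 stuck-at-1, G8 inverted output.
Test 3 (in0=0, in1=0, in2=1, in3=0, in4=0): fault-free G1=1, G2=0, G3=1, G4=0, G5=0, G6=0, G7=0, G8=1, G9=0, G10=0, G11=0 → Y1=1, Y2=0; observed Y1=1, Y2=0. Eliminates G2 inverted output.
Only G2 stuck-at-0 is consistent with every test.

G2 stuck-at-0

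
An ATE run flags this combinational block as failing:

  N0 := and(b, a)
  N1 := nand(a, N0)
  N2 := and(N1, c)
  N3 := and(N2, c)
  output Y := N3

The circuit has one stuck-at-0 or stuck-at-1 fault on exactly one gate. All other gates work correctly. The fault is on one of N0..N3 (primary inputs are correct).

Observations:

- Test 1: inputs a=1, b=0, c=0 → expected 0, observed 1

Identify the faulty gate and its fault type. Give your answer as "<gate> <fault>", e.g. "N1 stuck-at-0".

N3 stuck-at-1

Fault-free values for test 1 (a=1, b=0, c=0): N0=0, N1=1, N2=0, N3=0, giving Y=0. Observed 1.
Test 1: faults giving observed 1 are {N3 stuck-at-1}.
Only N3 stuck-at-1 is consistent with every test.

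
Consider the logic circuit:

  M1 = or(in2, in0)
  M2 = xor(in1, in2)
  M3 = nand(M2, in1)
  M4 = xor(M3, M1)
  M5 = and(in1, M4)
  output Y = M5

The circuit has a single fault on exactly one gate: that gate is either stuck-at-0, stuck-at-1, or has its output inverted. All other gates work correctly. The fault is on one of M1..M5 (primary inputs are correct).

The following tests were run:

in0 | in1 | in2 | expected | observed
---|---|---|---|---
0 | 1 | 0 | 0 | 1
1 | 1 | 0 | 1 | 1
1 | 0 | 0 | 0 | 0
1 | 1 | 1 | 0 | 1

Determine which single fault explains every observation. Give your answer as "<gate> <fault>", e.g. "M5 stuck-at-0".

M4 stuck-at-1

Fault-free values for test 1 (in0=0, in1=1, in2=0): M1=0, M2=1, M3=0, M4=0, M5=0, giving Y=0. Observed 1.
Test 1: faults giving observed 1 are {M1 stuck-at-1, M1 inverted output, M2 stuck-at-0, M2 inverted output, M3 stuck-at-1, M3 inverted output, M4 stuck-at-1, M4 inverted output, M5 stuck-at-1, M5 inverted output}.
Test 2 (in0=1, in1=1, in2=0): fault-free M1=1, M2=1, M3=0, M4=1, M5=1 → 1; observed 1. Eliminates M1 inverted output, M2 stuck-at-0, M2 inverted output, M3 stuck-at-1, M3 inverted output, M4 inverted output, M5 inverted output.
Test 3 (in0=1, in1=0, in2=0): fault-free M1=1, M2=0, M3=1, M4=0, M5=0 → 0; observed 0. Eliminates M5 stuck-at-1.
Test 4 (in0=1, in1=1, in2=1): fault-free M1=1, M2=0, M3=1, M4=0, M5=0 → 0; observed 1. Eliminates M1 stuck-at-1.
Only M4 stuck-at-1 is consistent with every test.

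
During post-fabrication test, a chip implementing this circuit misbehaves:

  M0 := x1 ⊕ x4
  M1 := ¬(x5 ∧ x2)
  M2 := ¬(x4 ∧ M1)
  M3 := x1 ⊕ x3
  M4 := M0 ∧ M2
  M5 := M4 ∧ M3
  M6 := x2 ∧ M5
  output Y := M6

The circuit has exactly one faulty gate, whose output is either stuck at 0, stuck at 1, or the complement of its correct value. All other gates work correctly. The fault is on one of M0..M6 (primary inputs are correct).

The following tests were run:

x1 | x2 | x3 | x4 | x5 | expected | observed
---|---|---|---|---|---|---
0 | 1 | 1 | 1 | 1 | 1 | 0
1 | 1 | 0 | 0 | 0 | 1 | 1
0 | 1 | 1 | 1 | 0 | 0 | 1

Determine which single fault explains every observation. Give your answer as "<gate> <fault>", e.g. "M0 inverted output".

M1 inverted output

Fault-free values for test 1 (x1=0, x2=1, x3=1, x4=1, x5=1): M0=1, M1=0, M2=1, M3=1, M4=1, M5=1, M6=1, giving Y=1. Observed 0.
Test 1: faults giving observed 0 are {M0 stuck-at-0, M0 inverted output, M1 stuck-at-1, M1 inverted output, M2 stuck-at-0, M2 inverted output, M3 stuck-at-0, M3 inverted output, M4 stuck-at-0, M4 inverted output, M5 stuck-at-0, M5 inverted output, M6 stuck-at-0, M6 inverted output}.
Test 2 (x1=1, x2=1, x3=0, x4=0, x5=0): fault-free M0=1, M1=1, M2=1, M3=1, M4=1, M5=1, M6=1 → 1; observed 1. Eliminates M0 stuck-at-0, M0 inverted output, M2 stuck-at-0, M2 inverted output, M3 stuck-at-0, M3 inverted output, M4 stuck-at-0, M4 inverted output, M5 stuck-at-0, M5 inverted output, M6 stuck-at-0, M6 inverted output.
Test 3 (x1=0, x2=1, x3=1, x4=1, x5=0): fault-free M0=1, M1=1, M2=0, M3=1, M4=0, M5=0, M6=0 → 0; observed 1. Eliminates M1 stuck-at-1.
Only M1 inverted output is consistent with every test.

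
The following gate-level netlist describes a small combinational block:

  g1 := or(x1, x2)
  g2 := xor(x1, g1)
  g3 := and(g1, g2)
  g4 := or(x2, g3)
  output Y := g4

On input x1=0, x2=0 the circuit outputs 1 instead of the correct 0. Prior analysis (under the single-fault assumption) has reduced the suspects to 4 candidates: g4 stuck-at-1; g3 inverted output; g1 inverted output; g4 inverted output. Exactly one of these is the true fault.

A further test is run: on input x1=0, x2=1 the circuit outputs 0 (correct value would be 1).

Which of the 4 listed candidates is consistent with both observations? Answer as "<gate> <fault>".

g4 inverted output

Evaluate each candidate on input x1=0, x2=1:
  g4 stuck-at-1: g1=1, g2=1, g3=1, g4=1 [stuck-at-1] → 1 — eliminated
  g3 inverted output: g1=1, g2=1, g3=0 [inverted output], g4=1 → 1 — eliminated
  g1 inverted output: g1=0 [inverted output], g2=0, g3=0, g4=1 → 1 — eliminated
  g4 inverted output: g1=1, g2=1, g3=1, g4=0 [inverted output] → 0 — matches
Only g4 inverted output reproduces the observed 0.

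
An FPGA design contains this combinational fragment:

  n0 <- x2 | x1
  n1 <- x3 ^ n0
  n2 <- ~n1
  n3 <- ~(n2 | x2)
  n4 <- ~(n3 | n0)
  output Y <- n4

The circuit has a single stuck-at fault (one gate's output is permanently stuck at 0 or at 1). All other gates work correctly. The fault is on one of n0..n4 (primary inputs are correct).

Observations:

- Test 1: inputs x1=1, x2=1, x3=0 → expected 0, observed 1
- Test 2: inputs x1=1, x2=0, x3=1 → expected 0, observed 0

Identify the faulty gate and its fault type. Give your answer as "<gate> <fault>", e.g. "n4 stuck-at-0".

n0 stuck-at-0

Fault-free values for test 1 (x1=1, x2=1, x3=0): n0=1, n1=1, n2=0, n3=0, n4=0, giving Y=0. Observed 1.
Test 1: faults giving observed 1 are {n0 stuck-at-0, n4 stuck-at-1}.
Test 2 (x1=1, x2=0, x3=1): fault-free n0=1, n1=0, n2=1, n3=0, n4=0 → 0; observed 0. Eliminates n4 stuck-at-1.
Only n0 stuck-at-0 is consistent with every test.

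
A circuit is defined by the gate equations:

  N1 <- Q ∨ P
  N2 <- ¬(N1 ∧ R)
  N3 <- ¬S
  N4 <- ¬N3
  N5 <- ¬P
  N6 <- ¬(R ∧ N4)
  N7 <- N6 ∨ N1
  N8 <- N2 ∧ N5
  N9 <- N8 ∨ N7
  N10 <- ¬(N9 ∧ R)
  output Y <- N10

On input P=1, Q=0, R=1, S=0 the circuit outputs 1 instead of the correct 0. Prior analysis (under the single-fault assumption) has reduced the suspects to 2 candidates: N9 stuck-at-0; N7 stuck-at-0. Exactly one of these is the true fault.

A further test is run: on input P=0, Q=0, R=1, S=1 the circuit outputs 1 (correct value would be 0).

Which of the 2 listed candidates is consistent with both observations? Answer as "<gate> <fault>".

Evaluate each candidate on input P=0, Q=0, R=1, S=1:
  N9 stuck-at-0: N1=0, N2=1, N3=0, N4=1, N5=1, N6=0, N7=0, N8=1, N9=0 [stuck-at-0], N10=1 → 1 — matches
  N7 stuck-at-0: N1=0, N2=1, N3=0, N4=1, N5=1, N6=0, N7=0 [stuck-at-0], N8=1, N9=1, N10=0 → 0 — eliminated
Only N9 stuck-at-0 reproduces the observed 1.

N9 stuck-at-0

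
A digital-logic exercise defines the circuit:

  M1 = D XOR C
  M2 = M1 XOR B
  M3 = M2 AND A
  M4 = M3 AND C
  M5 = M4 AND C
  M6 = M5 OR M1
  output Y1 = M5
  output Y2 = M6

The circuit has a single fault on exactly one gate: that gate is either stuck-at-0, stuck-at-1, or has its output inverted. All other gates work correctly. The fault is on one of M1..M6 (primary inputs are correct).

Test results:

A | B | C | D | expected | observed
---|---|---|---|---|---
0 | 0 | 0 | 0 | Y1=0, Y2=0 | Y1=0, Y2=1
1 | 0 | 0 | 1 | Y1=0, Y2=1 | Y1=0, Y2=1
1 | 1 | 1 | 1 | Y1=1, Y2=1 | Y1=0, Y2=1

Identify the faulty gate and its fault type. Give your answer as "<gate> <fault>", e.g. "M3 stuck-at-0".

M1 stuck-at-1

Fault-free values for test 1 (A=0, B=0, C=0, D=0): M1=0, M2=0, M3=0, M4=0, M5=0, M6=0, giving Y1=0, Y2=0. Observed Y1=0, Y2=1.
Test 1: faults giving observed Y1=0, Y2=1 are {M1 stuck-at-1, M1 inverted output, M6 stuck-at-1, M6 inverted output}.
Test 2 (A=1, B=0, C=0, D=1): fault-free M1=1, M2=1, M3=1, M4=0, M5=0, M6=1 → Y1=0, Y2=1; observed Y1=0, Y2=1. Eliminates M1 inverted output, M6 inverted output.
Test 3 (A=1, B=1, C=1, D=1): fault-free M1=0, M2=1, M3=1, M4=1, M5=1, M6=1 → Y1=1, Y2=1; observed Y1=0, Y2=1. Eliminates M6 stuck-at-1.
Only M1 stuck-at-1 is consistent with every test.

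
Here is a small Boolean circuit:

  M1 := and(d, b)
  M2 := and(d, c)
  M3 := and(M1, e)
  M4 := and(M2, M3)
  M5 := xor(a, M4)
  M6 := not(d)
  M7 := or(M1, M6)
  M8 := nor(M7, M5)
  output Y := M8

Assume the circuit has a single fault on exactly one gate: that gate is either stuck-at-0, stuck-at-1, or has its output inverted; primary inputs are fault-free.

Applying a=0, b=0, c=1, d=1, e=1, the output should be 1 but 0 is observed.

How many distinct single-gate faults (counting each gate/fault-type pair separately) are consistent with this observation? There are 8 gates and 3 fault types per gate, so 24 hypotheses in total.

Fault-free: M1=0, M2=1, M3=0, M4=0, M5=0, M6=0, M7=0, M8=1 → 1. Observed 0.
  M1: stuck-at-1, inverted output ✓; others ✗
  M2: none of the 3 fault types match ✗
  M3: stuck-at-1, inverted output ✓; others ✗
  M4: stuck-at-1, inverted output ✓; others ✗
  M5: stuck-at-1, inverted output ✓; others ✗
  M6: stuck-at-1, inverted output ✓; others ✗
  M7: stuck-at-1, inverted output ✓; others ✗
  M8: stuck-at-0, inverted output ✓; others ✗
Consistent faults: {M1 stuck-at-1, M1 inverted output, M3 stuck-at-1, M3 inverted output, M4 stuck-at-1, M4 inverted output, M5 stuck-at-1, M5 inverted output, M6 stuck-at-1, M6 inverted output, M7 stuck-at-1, M7 inverted output, M8 stuck-at-0, M8 inverted output} — 14 in all.

14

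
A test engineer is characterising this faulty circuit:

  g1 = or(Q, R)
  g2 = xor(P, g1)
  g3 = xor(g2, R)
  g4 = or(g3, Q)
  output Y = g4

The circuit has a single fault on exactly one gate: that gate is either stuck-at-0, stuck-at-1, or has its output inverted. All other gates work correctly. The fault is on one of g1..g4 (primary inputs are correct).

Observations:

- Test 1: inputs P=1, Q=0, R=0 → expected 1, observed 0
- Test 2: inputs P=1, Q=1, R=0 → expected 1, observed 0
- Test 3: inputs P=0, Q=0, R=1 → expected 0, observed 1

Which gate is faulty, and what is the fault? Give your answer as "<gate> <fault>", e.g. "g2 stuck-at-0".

g4 inverted output

Fault-free values for test 1 (P=1, Q=0, R=0): g1=0, g2=1, g3=1, g4=1, giving Y=1. Observed 0.
Test 1: faults giving observed 0 are {g1 stuck-at-1, g1 inverted output, g2 stuck-at-0, g2 inverted output, g3 stuck-at-0, g3 inverted output, g4 stuck-at-0, g4 inverted output}.
Test 2 (P=1, Q=1, R=0): fault-free g1=1, g2=0, g3=0, g4=1 → 1; observed 0. Eliminates g1 stuck-at-1, g1 inverted output, g2 stuck-at-0, g2 inverted output, g3 stuck-at-0, g3 inverted output.
Test 3 (P=0, Q=0, R=1): fault-free g1=1, g2=1, g3=0, g4=0 → 0; observed 1. Eliminates g4 stuck-at-0.
Only g4 inverted output is consistent with every test.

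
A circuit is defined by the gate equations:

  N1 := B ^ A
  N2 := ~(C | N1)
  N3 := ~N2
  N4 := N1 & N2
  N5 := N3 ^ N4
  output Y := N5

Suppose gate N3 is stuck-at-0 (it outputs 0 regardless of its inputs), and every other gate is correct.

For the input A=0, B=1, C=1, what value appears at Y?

0

Propagate with N3 forced: N1=1, N2=0, N3=0 [stuck-at-0], N4=0, N5=0.
So Y = 0. (Without the fault it would be 1.)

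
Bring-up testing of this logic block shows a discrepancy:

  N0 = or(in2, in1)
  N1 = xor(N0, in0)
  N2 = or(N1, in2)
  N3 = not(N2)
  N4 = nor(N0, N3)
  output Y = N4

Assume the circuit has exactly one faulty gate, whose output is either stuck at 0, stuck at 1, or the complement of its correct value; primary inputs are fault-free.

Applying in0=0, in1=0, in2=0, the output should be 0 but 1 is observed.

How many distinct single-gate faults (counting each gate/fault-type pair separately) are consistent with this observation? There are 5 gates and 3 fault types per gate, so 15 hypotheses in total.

Fault-free: N0=0, N1=0, N2=0, N3=1, N4=0 → 0. Observed 1.
  N0: none of the 3 fault types match ✗
  N1: stuck-at-1, inverted output ✓; others ✗
  N2: stuck-at-1, inverted output ✓; others ✗
  N3: stuck-at-0, inverted output ✓; others ✗
  N4: stuck-at-1, inverted output ✓; others ✗
Consistent faults: {N1 stuck-at-1, N1 inverted output, N2 stuck-at-1, N2 inverted output, N3 stuck-at-0, N3 inverted output, N4 stuck-at-1, N4 inverted output} — 8 in all.

8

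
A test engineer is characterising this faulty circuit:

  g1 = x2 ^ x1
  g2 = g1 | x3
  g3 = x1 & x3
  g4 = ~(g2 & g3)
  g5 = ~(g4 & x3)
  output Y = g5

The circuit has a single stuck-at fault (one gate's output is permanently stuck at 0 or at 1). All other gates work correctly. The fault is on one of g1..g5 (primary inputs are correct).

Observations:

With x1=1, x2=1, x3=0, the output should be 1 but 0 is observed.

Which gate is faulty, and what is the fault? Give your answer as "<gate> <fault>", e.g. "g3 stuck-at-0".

g5 stuck-at-0

Fault-free values for test 1 (x1=1, x2=1, x3=0): g1=0, g2=0, g3=0, g4=1, g5=1, giving Y=1. Observed 0.
Test 1: faults giving observed 0 are {g5 stuck-at-0}.
Only g5 stuck-at-0 is consistent with every test.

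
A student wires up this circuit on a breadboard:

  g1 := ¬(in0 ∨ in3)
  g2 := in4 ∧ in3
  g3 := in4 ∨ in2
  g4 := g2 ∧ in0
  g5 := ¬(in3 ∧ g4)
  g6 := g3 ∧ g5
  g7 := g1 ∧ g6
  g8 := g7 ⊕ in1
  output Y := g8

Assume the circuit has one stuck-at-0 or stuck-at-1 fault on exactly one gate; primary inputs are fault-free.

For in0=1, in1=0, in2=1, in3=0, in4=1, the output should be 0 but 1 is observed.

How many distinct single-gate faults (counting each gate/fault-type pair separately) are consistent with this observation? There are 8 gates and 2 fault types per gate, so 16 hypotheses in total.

3

Fault-free: g1=0, g2=0, g3=1, g4=0, g5=1, g6=1, g7=0, g8=0 → 0. Observed 1.
  g1: stuck-at-1 ✓; others ✗
  g2: none of the 2 fault types match ✗
  g3: none of the 2 fault types match ✗
  g4: none of the 2 fault types match ✗
  g5: none of the 2 fault types match ✗
  g6: none of the 2 fault types match ✗
  g7: stuck-at-1 ✓; others ✗
  g8: stuck-at-1 ✓; others ✗
Consistent faults: {g1 stuck-at-1, g7 stuck-at-1, g8 stuck-at-1} — 3 in all.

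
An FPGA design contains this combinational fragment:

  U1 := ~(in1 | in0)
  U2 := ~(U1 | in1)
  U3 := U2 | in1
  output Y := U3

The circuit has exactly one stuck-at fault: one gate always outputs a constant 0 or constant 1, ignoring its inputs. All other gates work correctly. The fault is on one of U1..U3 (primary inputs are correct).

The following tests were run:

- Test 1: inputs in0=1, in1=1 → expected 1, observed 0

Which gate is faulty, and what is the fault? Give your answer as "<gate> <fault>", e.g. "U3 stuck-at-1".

Fault-free values for test 1 (in0=1, in1=1): U1=0, U2=0, U3=1, giving Y=1. Observed 0.
Test 1: faults giving observed 0 are {U3 stuck-at-0}.
Only U3 stuck-at-0 is consistent with every test.

U3 stuck-at-0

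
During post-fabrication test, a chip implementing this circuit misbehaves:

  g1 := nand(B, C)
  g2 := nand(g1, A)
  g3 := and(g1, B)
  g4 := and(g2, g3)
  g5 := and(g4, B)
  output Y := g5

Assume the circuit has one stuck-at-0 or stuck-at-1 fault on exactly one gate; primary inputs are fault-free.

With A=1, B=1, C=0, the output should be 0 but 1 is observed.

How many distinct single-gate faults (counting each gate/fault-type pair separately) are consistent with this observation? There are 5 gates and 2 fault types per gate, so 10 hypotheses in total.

Fault-free: g1=1, g2=0, g3=1, g4=0, g5=0 → 0. Observed 1.
  g1 stuck-at-0: output 0 ✗
  g1 stuck-at-1: output 0 ✗
  g2 stuck-at-0: output 0 ✗
  g2 stuck-at-1: output 1 ✓
  g3 stuck-at-0: output 0 ✗
  g3 stuck-at-1: output 0 ✗
  g4 stuck-at-0: output 0 ✗
  g4 stuck-at-1: output 1 ✓
  g5 stuck-at-0: output 0 ✗
  g5 stuck-at-1: output 1 ✓
Consistent faults: {g2 stuck-at-1, g4 stuck-at-1, g5 stuck-at-1} — 3 in all.

3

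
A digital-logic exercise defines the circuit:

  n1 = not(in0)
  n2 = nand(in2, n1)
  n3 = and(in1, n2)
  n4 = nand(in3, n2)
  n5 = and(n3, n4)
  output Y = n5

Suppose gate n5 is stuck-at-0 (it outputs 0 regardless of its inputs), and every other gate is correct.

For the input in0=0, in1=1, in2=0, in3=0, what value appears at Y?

0

Propagate with n5 forced: n1=1, n2=1, n3=1, n4=1, n5=0 [stuck-at-0].
So Y = 0. (Without the fault it would be 1.)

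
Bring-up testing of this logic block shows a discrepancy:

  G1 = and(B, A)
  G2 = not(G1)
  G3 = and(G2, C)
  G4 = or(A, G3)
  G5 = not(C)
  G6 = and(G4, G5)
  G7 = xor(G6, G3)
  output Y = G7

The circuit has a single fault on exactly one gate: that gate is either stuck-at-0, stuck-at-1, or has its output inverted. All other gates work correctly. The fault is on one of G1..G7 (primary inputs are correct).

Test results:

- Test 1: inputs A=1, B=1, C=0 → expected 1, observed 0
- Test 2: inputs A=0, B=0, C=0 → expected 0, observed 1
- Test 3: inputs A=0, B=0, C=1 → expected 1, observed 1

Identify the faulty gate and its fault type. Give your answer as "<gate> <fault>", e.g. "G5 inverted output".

Fault-free values for test 1 (A=1, B=1, C=0): G1=1, G2=0, G3=0, G4=1, G5=1, G6=1, G7=1, giving Y=1. Observed 0.
Test 1: faults giving observed 0 are {G3 stuck-at-1, G3 inverted output, G4 stuck-at-0, G4 inverted output, G5 stuck-at-0, G5 inverted output, G6 stuck-at-0, G6 inverted output, G7 stuck-at-0, G7 inverted output}.
Test 2 (A=0, B=0, C=0): fault-free G1=0, G2=1, G3=0, G4=0, G5=1, G6=0, G7=0 → 0; observed 1. Eliminates G3 stuck-at-1, G3 inverted output, G4 stuck-at-0, G5 stuck-at-0, G5 inverted output, G6 stuck-at-0, G7 stuck-at-0.
Test 3 (A=0, B=0, C=1): fault-free G1=0, G2=1, G3=1, G4=1, G5=0, G6=0, G7=1 → 1; observed 1. Eliminates G6 inverted output, G7 inverted output.
Only G4 inverted output is consistent with every test.

G4 inverted output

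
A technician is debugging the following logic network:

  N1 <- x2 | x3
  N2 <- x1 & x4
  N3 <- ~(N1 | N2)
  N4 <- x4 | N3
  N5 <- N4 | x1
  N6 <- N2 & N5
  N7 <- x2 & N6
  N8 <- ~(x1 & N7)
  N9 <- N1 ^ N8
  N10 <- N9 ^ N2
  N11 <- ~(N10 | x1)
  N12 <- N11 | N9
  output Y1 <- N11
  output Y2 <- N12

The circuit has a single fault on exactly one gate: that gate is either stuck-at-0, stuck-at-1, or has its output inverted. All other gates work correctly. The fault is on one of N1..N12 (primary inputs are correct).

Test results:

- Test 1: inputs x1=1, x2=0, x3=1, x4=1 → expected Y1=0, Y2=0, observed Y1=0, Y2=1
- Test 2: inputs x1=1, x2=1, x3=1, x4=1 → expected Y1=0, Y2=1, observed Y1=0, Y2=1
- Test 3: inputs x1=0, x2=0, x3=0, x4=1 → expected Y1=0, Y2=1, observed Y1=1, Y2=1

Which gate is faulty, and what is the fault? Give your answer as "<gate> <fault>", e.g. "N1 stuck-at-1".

Fault-free values for test 1 (x1=1, x2=0, x3=1, x4=1): N1=1, N2=1, N3=0, N4=1, N5=1, N6=1, N7=0, N8=1, N9=0, N10=1, N11=0, N12=0, giving Y1=0, Y2=0. Observed Y1=0, Y2=1.
Test 1: faults giving observed Y1=0, Y2=1 are {N1 stuck-at-0, N1 inverted output, N7 stuck-at-1, N7 inverted output, N8 stuck-at-0, N8 inverted output, N9 stuck-at-1, N9 inverted output, N12 stuck-at-1, N12 inverted output}.
Test 2 (x1=1, x2=1, x3=1, x4=1): fault-free N1=1, N2=1, N3=0, N4=1, N5=1, N6=1, N7=1, N8=0, N9=1, N10=0, N11=0, N12=1 → Y1=0, Y2=1; observed Y1=0, Y2=1. Eliminates N1 stuck-at-0, N1 inverted output, N7 inverted output, N8 inverted output, N9 inverted output, N12 inverted output.
Test 3 (x1=0, x2=0, x3=0, x4=1): fault-free N1=0, N2=0, N3=1, N4=1, N5=1, N6=0, N7=0, N8=1, N9=1, N10=1, N11=0, N12=1 → Y1=0, Y2=1; observed Y1=1, Y2=1. Eliminates N7 stuck-at-1, N9 stuck-at-1, N12 stuck-at-1.
Only N8 stuck-at-0 is consistent with every test.

N8 stuck-at-0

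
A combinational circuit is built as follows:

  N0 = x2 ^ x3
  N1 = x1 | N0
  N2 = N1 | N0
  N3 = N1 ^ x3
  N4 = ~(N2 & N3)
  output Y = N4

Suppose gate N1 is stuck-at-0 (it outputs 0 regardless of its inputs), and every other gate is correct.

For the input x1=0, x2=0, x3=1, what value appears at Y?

Propagate with N1 forced: N0=1, N1=0 [stuck-at-0], N2=1, N3=1, N4=0.
So Y = 0. (Without the fault it would be 1.)

0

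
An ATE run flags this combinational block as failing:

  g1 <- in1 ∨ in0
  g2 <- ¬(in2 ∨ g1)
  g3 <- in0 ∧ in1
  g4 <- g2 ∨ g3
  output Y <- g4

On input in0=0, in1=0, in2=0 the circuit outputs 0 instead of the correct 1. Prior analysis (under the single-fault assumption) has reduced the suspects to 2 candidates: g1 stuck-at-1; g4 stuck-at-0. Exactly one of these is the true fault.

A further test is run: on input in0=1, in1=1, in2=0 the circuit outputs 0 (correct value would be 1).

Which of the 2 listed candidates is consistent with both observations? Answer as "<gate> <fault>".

Evaluate each candidate on input in0=1, in1=1, in2=0:
  g1 stuck-at-1: g1=1 [stuck-at-1], g2=0, g3=1, g4=1 → 1 — eliminated
  g4 stuck-at-0: g1=1, g2=0, g3=1, g4=0 [stuck-at-0] → 0 — matches
Only g4 stuck-at-0 reproduces the observed 0.

g4 stuck-at-0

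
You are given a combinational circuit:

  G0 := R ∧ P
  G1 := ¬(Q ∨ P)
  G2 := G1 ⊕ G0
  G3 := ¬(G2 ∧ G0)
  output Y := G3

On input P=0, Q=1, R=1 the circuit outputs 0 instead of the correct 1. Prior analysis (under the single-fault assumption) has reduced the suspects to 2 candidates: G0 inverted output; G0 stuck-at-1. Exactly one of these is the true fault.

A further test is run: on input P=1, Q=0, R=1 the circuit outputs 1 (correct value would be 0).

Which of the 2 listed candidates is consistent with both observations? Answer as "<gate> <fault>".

G0 inverted output

Evaluate each candidate on input P=1, Q=0, R=1:
  G0 inverted output: G0=0 [inverted output], G1=0, G2=0, G3=1 → 1 — matches
  G0 stuck-at-1: G0=1 [stuck-at-1], G1=0, G2=1, G3=0 → 0 — eliminated
Only G0 inverted output reproduces the observed 1.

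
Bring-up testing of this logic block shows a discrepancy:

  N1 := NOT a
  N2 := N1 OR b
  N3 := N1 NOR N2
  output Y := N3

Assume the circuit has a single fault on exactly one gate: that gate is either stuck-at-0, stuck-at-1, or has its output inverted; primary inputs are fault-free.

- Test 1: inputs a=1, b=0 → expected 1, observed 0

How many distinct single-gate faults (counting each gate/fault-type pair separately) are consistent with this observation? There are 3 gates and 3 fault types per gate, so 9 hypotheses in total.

6

Fault-free: N1=0, N2=0, N3=1 → 1. Observed 0.
  N1 stuck-at-0: output 1 ✗
  N1 stuck-at-1: output 0 ✓
  N1 inverted output: output 0 ✓
  N2 stuck-at-0: output 1 ✗
  N2 stuck-at-1: output 0 ✓
  N2 inverted output: output 0 ✓
  N3 stuck-at-0: output 0 ✓
  N3 stuck-at-1: output 1 ✗
  N3 inverted output: output 0 ✓
Consistent faults: {N1 stuck-at-1, N1 inverted output, N2 stuck-at-1, N2 inverted output, N3 stuck-at-0, N3 inverted output} — 6 in all.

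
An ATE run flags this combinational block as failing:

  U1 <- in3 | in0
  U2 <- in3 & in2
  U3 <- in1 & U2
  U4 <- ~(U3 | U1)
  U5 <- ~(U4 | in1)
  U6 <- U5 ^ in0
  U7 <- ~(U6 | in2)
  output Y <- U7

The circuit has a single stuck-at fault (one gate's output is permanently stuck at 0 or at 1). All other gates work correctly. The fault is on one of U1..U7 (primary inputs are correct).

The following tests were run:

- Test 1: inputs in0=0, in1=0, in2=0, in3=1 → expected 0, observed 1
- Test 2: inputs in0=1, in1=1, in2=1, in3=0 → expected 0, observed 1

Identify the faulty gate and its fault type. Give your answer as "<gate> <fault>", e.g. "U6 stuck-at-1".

Fault-free values for test 1 (in0=0, in1=0, in2=0, in3=1): U1=1, U2=0, U3=0, U4=0, U5=1, U6=1, U7=0, giving Y=0. Observed 1.
Test 1: faults giving observed 1 are {U1 stuck-at-0, U4 stuck-at-1, U5 stuck-at-0, U6 stuck-at-0, U7 stuck-at-1}.
Test 2 (in0=1, in1=1, in2=1, in3=0): fault-free U1=1, U2=0, U3=0, U4=0, U5=0, U6=1, U7=0 → 0; observed 1. Eliminates U1 stuck-at-0, U4 stuck-at-1, U5 stuck-at-0, U6 stuck-at-0.
Only U7 stuck-at-1 is consistent with every test.

U7 stuck-at-1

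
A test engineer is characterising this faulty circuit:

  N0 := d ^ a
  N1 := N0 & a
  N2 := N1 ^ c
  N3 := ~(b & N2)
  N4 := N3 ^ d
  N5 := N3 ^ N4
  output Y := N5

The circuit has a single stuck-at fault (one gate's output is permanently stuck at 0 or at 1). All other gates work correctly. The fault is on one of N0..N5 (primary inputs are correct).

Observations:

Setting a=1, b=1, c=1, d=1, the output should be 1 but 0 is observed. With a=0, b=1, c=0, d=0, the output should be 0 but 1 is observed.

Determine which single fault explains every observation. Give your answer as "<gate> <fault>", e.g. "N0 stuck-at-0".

Fault-free values for test 1 (a=1, b=1, c=1, d=1): N0=0, N1=0, N2=1, N3=0, N4=1, N5=1, giving Y=1. Observed 0.
Test 1: faults giving observed 0 are {N4 stuck-at-0, N5 stuck-at-0}.
Test 2 (a=0, b=1, c=0, d=0): fault-free N0=0, N1=0, N2=0, N3=1, N4=1, N5=0 → 0; observed 1. Eliminates N5 stuck-at-0.
Only N4 stuck-at-0 is consistent with every test.

N4 stuck-at-0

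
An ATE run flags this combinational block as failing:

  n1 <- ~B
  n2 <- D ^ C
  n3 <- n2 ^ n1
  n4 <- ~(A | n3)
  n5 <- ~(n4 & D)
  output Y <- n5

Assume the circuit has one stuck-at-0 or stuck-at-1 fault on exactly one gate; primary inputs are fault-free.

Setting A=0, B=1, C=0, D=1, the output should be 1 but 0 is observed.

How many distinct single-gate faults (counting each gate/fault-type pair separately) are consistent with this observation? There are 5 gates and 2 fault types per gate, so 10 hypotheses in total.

Fault-free: n1=0, n2=1, n3=1, n4=0, n5=1 → 1. Observed 0.
  n1 stuck-at-0: output 1 ✗
  n1 stuck-at-1: output 0 ✓
  n2 stuck-at-0: output 0 ✓
  n2 stuck-at-1: output 1 ✗
  n3 stuck-at-0: output 0 ✓
  n3 stuck-at-1: output 1 ✗
  n4 stuck-at-0: output 1 ✗
  n4 stuck-at-1: output 0 ✓
  n5 stuck-at-0: output 0 ✓
  n5 stuck-at-1: output 1 ✗
Consistent faults: {n1 stuck-at-1, n2 stuck-at-0, n3 stuck-at-0, n4 stuck-at-1, n5 stuck-at-0} — 5 in all.

5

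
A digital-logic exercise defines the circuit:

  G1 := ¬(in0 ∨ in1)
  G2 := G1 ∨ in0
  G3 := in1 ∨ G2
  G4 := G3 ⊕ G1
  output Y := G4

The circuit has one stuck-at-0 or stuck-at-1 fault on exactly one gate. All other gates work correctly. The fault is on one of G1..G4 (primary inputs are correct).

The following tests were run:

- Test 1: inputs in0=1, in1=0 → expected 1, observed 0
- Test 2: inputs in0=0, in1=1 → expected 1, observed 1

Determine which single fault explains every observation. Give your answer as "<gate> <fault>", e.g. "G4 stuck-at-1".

Fault-free values for test 1 (in0=1, in1=0): G1=0, G2=1, G3=1, G4=1, giving Y=1. Observed 0.
Test 1: faults giving observed 0 are {G1 stuck-at-1, G2 stuck-at-0, G3 stuck-at-0, G4 stuck-at-0}.
Test 2 (in0=0, in1=1): fault-free G1=0, G2=0, G3=1, G4=1 → 1; observed 1. Eliminates G1 stuck-at-1, G3 stuck-at-0, G4 stuck-at-0.
Only G2 stuck-at-0 is consistent with every test.

G2 stuck-at-0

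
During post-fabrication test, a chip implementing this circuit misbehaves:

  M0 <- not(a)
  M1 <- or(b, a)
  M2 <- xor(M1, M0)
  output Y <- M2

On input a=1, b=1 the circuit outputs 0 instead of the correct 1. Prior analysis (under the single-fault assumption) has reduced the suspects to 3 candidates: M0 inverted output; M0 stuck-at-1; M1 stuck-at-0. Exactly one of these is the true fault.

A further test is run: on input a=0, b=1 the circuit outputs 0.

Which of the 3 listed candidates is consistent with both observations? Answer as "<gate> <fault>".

Evaluate each candidate on input a=0, b=1:
  M0 inverted output: M0=0 [inverted output], M1=1, M2=1 → 1 — eliminated
  M0 stuck-at-1: M0=1 [stuck-at-1], M1=1, M2=0 → 0 — matches
  M1 stuck-at-0: M0=1, M1=0 [stuck-at-0], M2=1 → 1 — eliminated
Only M0 stuck-at-1 reproduces the observed 0.

M0 stuck-at-1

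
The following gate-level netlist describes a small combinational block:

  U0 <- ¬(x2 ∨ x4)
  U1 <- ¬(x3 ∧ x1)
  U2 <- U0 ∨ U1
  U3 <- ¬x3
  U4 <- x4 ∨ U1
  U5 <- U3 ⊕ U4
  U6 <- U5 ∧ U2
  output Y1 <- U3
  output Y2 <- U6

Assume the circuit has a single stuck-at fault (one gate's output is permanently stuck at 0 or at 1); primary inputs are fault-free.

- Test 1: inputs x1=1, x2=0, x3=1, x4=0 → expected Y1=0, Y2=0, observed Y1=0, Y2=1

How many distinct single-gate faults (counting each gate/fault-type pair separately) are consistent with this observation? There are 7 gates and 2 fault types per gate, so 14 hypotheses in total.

4

Fault-free: U0=1, U1=0, U2=1, U3=0, U4=0, U5=0, U6=0 → Y1=0, Y2=0. Observed Y1=0, Y2=1.
  U0 stuck-at-0: output Y1=0, Y2=0 ✗
  U0 stuck-at-1: output Y1=0, Y2=0 ✗
  U1 stuck-at-0: output Y1=0, Y2=0 ✗
  U1 stuck-at-1: output Y1=0, Y2=1 ✓
  U2 stuck-at-0: output Y1=0, Y2=0 ✗
  U2 stuck-at-1: output Y1=0, Y2=0 ✗
  U3 stuck-at-0: output Y1=0, Y2=0 ✗
  U3 stuck-at-1: output Y1=1, Y2=1 ✗
  U4 stuck-at-0: output Y1=0, Y2=0 ✗
  U4 stuck-at-1: output Y1=0, Y2=1 ✓
  U5 stuck-at-0: output Y1=0, Y2=0 ✗
  U5 stuck-at-1: output Y1=0, Y2=1 ✓
  U6 stuck-at-0: output Y1=0, Y2=0 ✗
  U6 stuck-at-1: output Y1=0, Y2=1 ✓
Consistent faults: {U1 stuck-at-1, U4 stuck-at-1, U5 stuck-at-1, U6 stuck-at-1} — 4 in all.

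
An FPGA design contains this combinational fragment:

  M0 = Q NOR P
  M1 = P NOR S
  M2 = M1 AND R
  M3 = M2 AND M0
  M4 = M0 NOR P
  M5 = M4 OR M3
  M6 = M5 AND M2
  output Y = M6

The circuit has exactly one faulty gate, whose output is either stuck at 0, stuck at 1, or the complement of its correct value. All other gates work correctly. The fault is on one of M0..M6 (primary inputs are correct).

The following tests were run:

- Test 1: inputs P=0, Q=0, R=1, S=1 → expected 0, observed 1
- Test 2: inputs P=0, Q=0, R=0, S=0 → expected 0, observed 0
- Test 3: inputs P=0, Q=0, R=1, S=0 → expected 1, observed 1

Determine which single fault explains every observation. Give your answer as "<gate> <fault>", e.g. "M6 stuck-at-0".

Fault-free values for test 1 (P=0, Q=0, R=1, S=1): M0=1, M1=0, M2=0, M3=0, M4=0, M5=0, M6=0, giving Y=0. Observed 1.
Test 1: faults giving observed 1 are {M1 stuck-at-1, M1 inverted output, M2 stuck-at-1, M2 inverted output, M6 stuck-at-1, M6 inverted output}.
Test 2 (P=0, Q=0, R=0, S=0): fault-free M0=1, M1=1, M2=0, M3=0, M4=0, M5=0, M6=0 → 0; observed 0. Eliminates M2 stuck-at-1, M2 inverted output, M6 stuck-at-1, M6 inverted output.
Test 3 (P=0, Q=0, R=1, S=0): fault-free M0=1, M1=1, M2=1, M3=1, M4=0, M5=1, M6=1 → 1; observed 1. Eliminates M1 inverted output.
Only M1 stuck-at-1 is consistent with every test.

M1 stuck-at-1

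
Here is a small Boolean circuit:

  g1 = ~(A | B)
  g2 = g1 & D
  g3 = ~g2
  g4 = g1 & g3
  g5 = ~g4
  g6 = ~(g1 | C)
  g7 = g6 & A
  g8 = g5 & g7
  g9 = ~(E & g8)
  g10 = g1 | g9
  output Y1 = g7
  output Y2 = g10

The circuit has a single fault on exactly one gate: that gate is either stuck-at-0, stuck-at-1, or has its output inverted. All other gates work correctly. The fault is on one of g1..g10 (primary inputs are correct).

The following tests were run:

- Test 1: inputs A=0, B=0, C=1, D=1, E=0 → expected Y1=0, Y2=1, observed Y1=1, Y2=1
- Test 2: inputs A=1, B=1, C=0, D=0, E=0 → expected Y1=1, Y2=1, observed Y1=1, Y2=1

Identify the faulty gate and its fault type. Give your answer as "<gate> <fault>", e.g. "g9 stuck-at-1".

g7 stuck-at-1

Fault-free values for test 1 (A=0, B=0, C=1, D=1, E=0): g1=1, g2=1, g3=0, g4=0, g5=1, g6=0, g7=0, g8=0, g9=1, g10=1, giving Y1=0, Y2=1. Observed Y1=1, Y2=1.
Test 1: faults giving observed Y1=1, Y2=1 are {g7 stuck-at-1, g7 inverted output}.
Test 2 (A=1, B=1, C=0, D=0, E=0): fault-free g1=0, g2=0, g3=1, g4=0, g5=1, g6=1, g7=1, g8=1, g9=1, g10=1 → Y1=1, Y2=1; observed Y1=1, Y2=1. Eliminates g7 inverted output.
Only g7 stuck-at-1 is consistent with every test.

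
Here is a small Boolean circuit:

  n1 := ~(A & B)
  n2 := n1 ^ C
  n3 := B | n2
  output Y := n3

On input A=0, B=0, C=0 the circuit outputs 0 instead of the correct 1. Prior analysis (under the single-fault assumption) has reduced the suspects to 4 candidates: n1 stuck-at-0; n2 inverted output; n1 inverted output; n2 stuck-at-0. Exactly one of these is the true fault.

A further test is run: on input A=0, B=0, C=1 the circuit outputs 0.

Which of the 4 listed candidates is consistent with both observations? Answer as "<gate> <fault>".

n2 stuck-at-0

Evaluate each candidate on input A=0, B=0, C=1:
  n1 stuck-at-0: n1=0 [stuck-at-0], n2=1, n3=1 → 1 — eliminated
  n2 inverted output: n1=1, n2=1 [inverted output], n3=1 → 1 — eliminated
  n1 inverted output: n1=0 [inverted output], n2=1, n3=1 → 1 — eliminated
  n2 stuck-at-0: n1=1, n2=0 [stuck-at-0], n3=0 → 0 — matches
Only n2 stuck-at-0 reproduces the observed 0.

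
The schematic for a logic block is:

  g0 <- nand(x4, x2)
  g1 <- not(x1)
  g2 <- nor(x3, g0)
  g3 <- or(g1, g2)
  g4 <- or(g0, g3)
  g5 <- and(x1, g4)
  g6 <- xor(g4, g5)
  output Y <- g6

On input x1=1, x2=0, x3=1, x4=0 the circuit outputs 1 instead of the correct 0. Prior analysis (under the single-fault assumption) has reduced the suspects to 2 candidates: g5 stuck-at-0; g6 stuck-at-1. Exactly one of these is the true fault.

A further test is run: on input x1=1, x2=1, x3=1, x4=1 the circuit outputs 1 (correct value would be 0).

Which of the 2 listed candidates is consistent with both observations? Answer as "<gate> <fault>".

Evaluate each candidate on input x1=1, x2=1, x3=1, x4=1:
  g5 stuck-at-0: g0=0, g1=0, g2=0, g3=0, g4=0, g5=0 [stuck-at-0], g6=0 → 0 — eliminated
  g6 stuck-at-1: g0=0, g1=0, g2=0, g3=0, g4=0, g5=0, g6=1 [stuck-at-1] → 1 — matches
Only g6 stuck-at-1 reproduces the observed 1.

g6 stuck-at-1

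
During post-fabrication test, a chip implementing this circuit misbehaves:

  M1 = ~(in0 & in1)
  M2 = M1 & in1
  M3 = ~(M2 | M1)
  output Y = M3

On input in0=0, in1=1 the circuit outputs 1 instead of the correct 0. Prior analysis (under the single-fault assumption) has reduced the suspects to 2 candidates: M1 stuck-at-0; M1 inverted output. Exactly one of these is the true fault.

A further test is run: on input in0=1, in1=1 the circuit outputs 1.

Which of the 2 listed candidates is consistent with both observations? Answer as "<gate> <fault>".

M1 stuck-at-0

Evaluate each candidate on input in0=1, in1=1:
  M1 stuck-at-0: M1=0 [stuck-at-0], M2=0, M3=1 → 1 — matches
  M1 inverted output: M1=1 [inverted output], M2=1, M3=0 → 0 — eliminated
Only M1 stuck-at-0 reproduces the observed 1.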